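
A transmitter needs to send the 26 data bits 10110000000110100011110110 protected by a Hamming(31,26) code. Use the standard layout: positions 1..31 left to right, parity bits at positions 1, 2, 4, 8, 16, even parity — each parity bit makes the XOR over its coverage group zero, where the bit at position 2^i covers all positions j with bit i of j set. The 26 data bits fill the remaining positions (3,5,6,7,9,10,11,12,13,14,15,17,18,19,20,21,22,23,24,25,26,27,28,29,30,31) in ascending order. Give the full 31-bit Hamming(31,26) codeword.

Place data bits at non-power-of-two positions: b3=1, b5=0, b6=1, b7=1, b9=0, b10=0, b11=0, b12=0, b13=0, b14=0, b15=0, b17=1, b18=1, b19=0, b20=1, b21=0, b22=0, b23=0, b24=1, b25=1, b26=1, b27=1, b28=0, b29=1, b30=1, b31=0.
p1 = XOR of data positions {3,5,7,9,11,13,15,17,19,21,23,25,27,29,31} = 1⊕0⊕1⊕0⊕0⊕0⊕0⊕1⊕0⊕0⊕0⊕1⊕1⊕1⊕0 = 0
p2 = XOR of data positions {3,6,7,10,11,14,15,18,19,22,23,26,27,30,31} = 1⊕1⊕1⊕0⊕0⊕0⊕0⊕1⊕0⊕0⊕0⊕1⊕1⊕1⊕0 = 1
p4 = XOR of data positions {5,6,7,12,13,14,15,20,21,22,23,28,29,30,31} = 0⊕1⊕1⊕0⊕0⊕0⊕0⊕1⊕0⊕0⊕0⊕0⊕1⊕1⊕0 = 1
p8 = XOR of data positions {9,10,11,12,13,14,15,24,25,26,27,28,29,30,31} = 0⊕0⊕0⊕0⊕0⊕0⊕0⊕1⊕1⊕1⊕1⊕0⊕1⊕1⊕0 = 0
p16 = XOR of data positions {17,18,19,20,21,22,23,24,25,26,27,28,29,30,31} = 1⊕1⊕0⊕1⊕0⊕0⊕0⊕1⊕1⊕1⊕1⊕0⊕1⊕1⊕0 = 1
Codeword b1..b31 = 0111011000000001110100011110110

0111011000000001110100011110110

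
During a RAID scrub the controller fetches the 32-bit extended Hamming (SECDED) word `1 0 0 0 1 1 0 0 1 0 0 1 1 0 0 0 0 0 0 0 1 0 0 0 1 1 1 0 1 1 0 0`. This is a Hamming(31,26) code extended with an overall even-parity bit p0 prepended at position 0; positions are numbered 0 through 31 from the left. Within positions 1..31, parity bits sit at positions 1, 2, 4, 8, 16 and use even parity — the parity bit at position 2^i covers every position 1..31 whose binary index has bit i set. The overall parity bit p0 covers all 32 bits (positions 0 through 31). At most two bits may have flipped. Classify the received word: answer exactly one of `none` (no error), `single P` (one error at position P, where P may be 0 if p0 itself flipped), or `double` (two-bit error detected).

none

s1: b1⊕b3⊕b5⊕b7⊕b9⊕b11⊕b13⊕b15⊕b17⊕b19⊕b21⊕b23⊕b25⊕b27⊕b29⊕b31 = 0⊕0⊕1⊕0⊕0⊕1⊕0⊕0⊕0⊕0⊕0⊕0⊕1⊕0⊕1⊕0 = 0
s2: b2⊕b3⊕b6⊕b7⊕b10⊕b11⊕b14⊕b15⊕b18⊕b19⊕b22⊕b23⊕b26⊕b27⊕b30⊕b31 = 0⊕0⊕0⊕0⊕0⊕1⊕0⊕0⊕0⊕0⊕0⊕0⊕1⊕0⊕0⊕0 = 0
s4: b4⊕b5⊕b6⊕b7⊕b12⊕b13⊕b14⊕b15⊕b20⊕b21⊕b22⊕b23⊕b28⊕b29⊕b30⊕b31 = 1⊕1⊕0⊕0⊕1⊕0⊕0⊕0⊕1⊕0⊕0⊕0⊕1⊕1⊕0⊕0 = 0
s8: b8⊕b9⊕b10⊕b11⊕b12⊕b13⊕b14⊕b15⊕b24⊕b25⊕b26⊕b27⊕b28⊕b29⊕b30⊕b31 = 1⊕0⊕0⊕1⊕1⊕0⊕0⊕0⊕1⊕1⊕1⊕0⊕1⊕1⊕0⊕0 = 0
s16: b16⊕b17⊕b18⊕b19⊕b20⊕b21⊕b22⊕b23⊕b24⊕b25⊕b26⊕b27⊕b28⊕b29⊕b30⊕b31 = 0⊕0⊕0⊕0⊕1⊕0⊕0⊕0⊕1⊕1⊕1⊕0⊕1⊕1⊕0⊕0 = 0
Syndrome (s16...s1) = 00000 → position 0 (no error).
Overall parity (XOR of all 32 bits, including p0): 1⊕0⊕0⊕0⊕1⊕1⊕0⊕0⊕1⊕0⊕0⊕1⊕1⊕0⊕0⊕0⊕0⊕0⊕0⊕0⊕1⊕0⊕0⊕0⊕1⊕1⊕1⊕0⊕1⊕1⊕0⊕0 = 0
Overall=0, syndrome position=0 → no error.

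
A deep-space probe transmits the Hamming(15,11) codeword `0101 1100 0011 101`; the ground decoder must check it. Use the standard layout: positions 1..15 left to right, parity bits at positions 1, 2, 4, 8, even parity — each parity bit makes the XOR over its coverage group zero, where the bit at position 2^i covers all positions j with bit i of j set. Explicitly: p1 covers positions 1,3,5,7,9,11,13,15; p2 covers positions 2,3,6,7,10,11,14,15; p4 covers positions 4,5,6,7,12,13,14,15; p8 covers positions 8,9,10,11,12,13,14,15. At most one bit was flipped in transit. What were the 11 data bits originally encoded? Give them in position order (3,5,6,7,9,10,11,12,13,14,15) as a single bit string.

s1: b1⊕b3⊕b5⊕b7⊕b9⊕b11⊕b13⊕b15 = 0⊕0⊕1⊕0⊕0⊕1⊕1⊕1 = 0
s2: b2⊕b3⊕b6⊕b7⊕b10⊕b11⊕b14⊕b15 = 1⊕0⊕1⊕0⊕0⊕1⊕0⊕1 = 0
s4: b4⊕b5⊕b6⊕b7⊕b12⊕b13⊕b14⊕b15 = 1⊕1⊕1⊕0⊕1⊕1⊕0⊕1 = 0
s8: b8⊕b9⊕b10⊕b11⊕b12⊕b13⊕b14⊕b15 = 0⊕0⊕0⊕1⊕1⊕1⊕0⊕1 = 0
Syndrome (s8...s1) = 0000 → position 0 (no error).
No correction needed.
Data bits at positions 3,5,6,7,9,10,11,12,13,14,15: 01100011101

01100011101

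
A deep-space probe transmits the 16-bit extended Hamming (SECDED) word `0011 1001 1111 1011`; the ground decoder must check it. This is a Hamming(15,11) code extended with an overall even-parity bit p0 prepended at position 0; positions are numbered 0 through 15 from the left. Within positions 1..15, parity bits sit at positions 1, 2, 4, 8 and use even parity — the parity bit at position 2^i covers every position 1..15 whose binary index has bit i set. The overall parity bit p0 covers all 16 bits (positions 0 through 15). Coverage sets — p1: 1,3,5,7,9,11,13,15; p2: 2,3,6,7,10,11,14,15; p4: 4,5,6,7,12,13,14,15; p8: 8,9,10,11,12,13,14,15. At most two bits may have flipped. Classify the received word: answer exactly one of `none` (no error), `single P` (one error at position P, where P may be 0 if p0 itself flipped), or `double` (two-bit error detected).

single 15

s1: b1⊕b3⊕b5⊕b7⊕b9⊕b11⊕b13⊕b15 = 0⊕1⊕0⊕1⊕1⊕1⊕0⊕1 = 1
s2: b2⊕b3⊕b6⊕b7⊕b10⊕b11⊕b14⊕b15 = 1⊕1⊕0⊕1⊕1⊕1⊕1⊕1 = 1
s4: b4⊕b5⊕b6⊕b7⊕b12⊕b13⊕b14⊕b15 = 1⊕0⊕0⊕1⊕1⊕0⊕1⊕1 = 1
s8: b8⊕b9⊕b10⊕b11⊕b12⊕b13⊕b14⊕b15 = 1⊕1⊕1⊕1⊕1⊕0⊕1⊕1 = 1
Syndrome (s8...s1) = 1111 → position 15.
Overall parity (XOR of all 16 bits, including p0): 0⊕0⊕1⊕1⊕1⊕0⊕0⊕1⊕1⊕1⊕1⊕1⊕1⊕0⊕1⊕1 = 1
Overall=1, syndrome position=15 → single-bit error at position 15.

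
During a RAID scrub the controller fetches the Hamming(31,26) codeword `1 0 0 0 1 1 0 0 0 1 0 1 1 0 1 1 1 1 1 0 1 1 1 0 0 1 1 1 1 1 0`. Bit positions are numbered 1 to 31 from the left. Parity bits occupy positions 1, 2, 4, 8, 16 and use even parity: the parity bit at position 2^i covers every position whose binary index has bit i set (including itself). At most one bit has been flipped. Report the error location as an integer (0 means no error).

12

s1: b1⊕b3⊕b5⊕b7⊕b9⊕b11⊕b13⊕b15⊕b17⊕b19⊕b21⊕b23⊕b25⊕b27⊕b29⊕b31 = 1⊕0⊕1⊕0⊕0⊕0⊕1⊕1⊕1⊕1⊕1⊕1⊕0⊕1⊕1⊕0 = 0
s2: b2⊕b3⊕b6⊕b7⊕b10⊕b11⊕b14⊕b15⊕b18⊕b19⊕b22⊕b23⊕b26⊕b27⊕b30⊕b31 = 0⊕0⊕1⊕0⊕1⊕0⊕0⊕1⊕1⊕1⊕1⊕1⊕1⊕1⊕1⊕0 = 0
s4: b4⊕b5⊕b6⊕b7⊕b12⊕b13⊕b14⊕b15⊕b20⊕b21⊕b22⊕b23⊕b28⊕b29⊕b30⊕b31 = 0⊕1⊕1⊕0⊕1⊕1⊕0⊕1⊕0⊕1⊕1⊕1⊕1⊕1⊕1⊕0 = 1
s8: b8⊕b9⊕b10⊕b11⊕b12⊕b13⊕b14⊕b15⊕b24⊕b25⊕b26⊕b27⊕b28⊕b29⊕b30⊕b31 = 0⊕0⊕1⊕0⊕1⊕1⊕0⊕1⊕0⊕0⊕1⊕1⊕1⊕1⊕1⊕0 = 1
s16: b16⊕b17⊕b18⊕b19⊕b20⊕b21⊕b22⊕b23⊕b24⊕b25⊕b26⊕b27⊕b28⊕b29⊕b30⊕b31 = 1⊕1⊕1⊕1⊕0⊕1⊕1⊕1⊕0⊕0⊕1⊕1⊕1⊕1⊕1⊕0 = 0
Syndrome (s16...s1) = 01100 → position 12.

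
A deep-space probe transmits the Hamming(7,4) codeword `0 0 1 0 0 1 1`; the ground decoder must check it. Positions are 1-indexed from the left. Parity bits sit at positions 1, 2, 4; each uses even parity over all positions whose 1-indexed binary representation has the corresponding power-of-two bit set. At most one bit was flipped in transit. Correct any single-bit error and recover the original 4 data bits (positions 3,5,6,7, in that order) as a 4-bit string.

1011

s1: b1⊕b3⊕b5⊕b7 = 0⊕1⊕0⊕1 = 0
s2: b2⊕b3⊕b6⊕b7 = 0⊕1⊕1⊕1 = 1
s4: b4⊕b5⊕b6⊕b7 = 0⊕0⊕1⊕1 = 0
Syndrome (s4...s1) = 010 → position 2.
Flip bit 2: corrected codeword = 0110011
Data bits at positions 3,5,6,7: 1011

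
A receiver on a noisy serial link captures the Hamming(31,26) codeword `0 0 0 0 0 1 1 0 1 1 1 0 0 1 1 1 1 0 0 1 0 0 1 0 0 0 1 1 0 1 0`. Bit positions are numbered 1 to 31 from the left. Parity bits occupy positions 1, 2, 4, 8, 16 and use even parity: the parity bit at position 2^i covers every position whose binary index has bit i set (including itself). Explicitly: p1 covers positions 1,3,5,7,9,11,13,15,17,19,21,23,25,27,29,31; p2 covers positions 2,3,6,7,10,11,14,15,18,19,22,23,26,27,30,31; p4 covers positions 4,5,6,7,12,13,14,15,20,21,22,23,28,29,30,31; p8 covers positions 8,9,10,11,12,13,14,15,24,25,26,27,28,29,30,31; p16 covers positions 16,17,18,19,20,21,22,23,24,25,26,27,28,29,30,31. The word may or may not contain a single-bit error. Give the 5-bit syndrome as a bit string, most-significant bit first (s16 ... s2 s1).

10011

s1: b1⊕b3⊕b5⊕b7⊕b9⊕b11⊕b13⊕b15⊕b17⊕b19⊕b21⊕b23⊕b25⊕b27⊕b29⊕b31 = 0⊕0⊕0⊕1⊕1⊕1⊕0⊕1⊕1⊕0⊕0⊕1⊕0⊕1⊕0⊕0 = 1
s2: b2⊕b3⊕b6⊕b7⊕b10⊕b11⊕b14⊕b15⊕b18⊕b19⊕b22⊕b23⊕b26⊕b27⊕b30⊕b31 = 0⊕0⊕1⊕1⊕1⊕1⊕1⊕1⊕0⊕0⊕0⊕1⊕0⊕1⊕1⊕0 = 1
s4: b4⊕b5⊕b6⊕b7⊕b12⊕b13⊕b14⊕b15⊕b20⊕b21⊕b22⊕b23⊕b28⊕b29⊕b30⊕b31 = 0⊕0⊕1⊕1⊕0⊕0⊕1⊕1⊕1⊕0⊕0⊕1⊕1⊕0⊕1⊕0 = 0
s8: b8⊕b9⊕b10⊕b11⊕b12⊕b13⊕b14⊕b15⊕b24⊕b25⊕b26⊕b27⊕b28⊕b29⊕b30⊕b31 = 0⊕1⊕1⊕1⊕0⊕0⊕1⊕1⊕0⊕0⊕0⊕1⊕1⊕0⊕1⊕0 = 0
s16: b16⊕b17⊕b18⊕b19⊕b20⊕b21⊕b22⊕b23⊕b24⊕b25⊕b26⊕b27⊕b28⊕b29⊕b30⊕b31 = 1⊕1⊕0⊕0⊕1⊕0⊕0⊕1⊕0⊕0⊕0⊕1⊕1⊕0⊕1⊕0 = 1
Syndrome (s16...s1) = 10011 → position 19.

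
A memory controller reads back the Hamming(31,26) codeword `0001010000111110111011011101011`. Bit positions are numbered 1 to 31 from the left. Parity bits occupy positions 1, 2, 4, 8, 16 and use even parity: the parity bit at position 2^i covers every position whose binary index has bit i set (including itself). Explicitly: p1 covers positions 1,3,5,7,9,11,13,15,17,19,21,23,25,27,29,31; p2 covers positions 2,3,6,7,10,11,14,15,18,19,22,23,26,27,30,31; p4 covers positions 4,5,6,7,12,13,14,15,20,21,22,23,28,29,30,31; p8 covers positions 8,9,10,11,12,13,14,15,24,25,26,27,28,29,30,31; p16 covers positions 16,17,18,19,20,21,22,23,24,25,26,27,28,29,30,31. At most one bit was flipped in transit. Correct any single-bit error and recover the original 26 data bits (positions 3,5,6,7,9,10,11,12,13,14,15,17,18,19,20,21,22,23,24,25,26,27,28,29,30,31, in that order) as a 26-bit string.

s1: b1⊕b3⊕b5⊕b7⊕b9⊕b11⊕b13⊕b15⊕b17⊕b19⊕b21⊕b23⊕b25⊕b27⊕b29⊕b31 = 0⊕0⊕0⊕0⊕0⊕1⊕1⊕1⊕1⊕1⊕1⊕0⊕1⊕0⊕0⊕1 = 0
s2: b2⊕b3⊕b6⊕b7⊕b10⊕b11⊕b14⊕b15⊕b18⊕b19⊕b22⊕b23⊕b26⊕b27⊕b30⊕b31 = 0⊕0⊕1⊕0⊕0⊕1⊕1⊕1⊕1⊕1⊕1⊕0⊕1⊕0⊕1⊕1 = 0
s4: b4⊕b5⊕b6⊕b7⊕b12⊕b13⊕b14⊕b15⊕b20⊕b21⊕b22⊕b23⊕b28⊕b29⊕b30⊕b31 = 1⊕0⊕1⊕0⊕1⊕1⊕1⊕1⊕0⊕1⊕1⊕0⊕1⊕0⊕1⊕1 = 1
s8: b8⊕b9⊕b10⊕b11⊕b12⊕b13⊕b14⊕b15⊕b24⊕b25⊕b26⊕b27⊕b28⊕b29⊕b30⊕b31 = 0⊕0⊕0⊕1⊕1⊕1⊕1⊕1⊕1⊕1⊕1⊕0⊕1⊕0⊕1⊕1 = 1
s16: b16⊕b17⊕b18⊕b19⊕b20⊕b21⊕b22⊕b23⊕b24⊕b25⊕b26⊕b27⊕b28⊕b29⊕b30⊕b31 = 0⊕1⊕1⊕1⊕0⊕1⊕1⊕0⊕1⊕1⊕1⊕0⊕1⊕0⊕1⊕1 = 1
Syndrome (s16...s1) = 11100 → position 28.
Flip bit 28: corrected codeword = 0001010000111110111011011100011
Data bits at positions 3,5,6,7,9,10,11,12,13,14,15,17,18,19,20,21,22,23,24,25,26,27,28,29,30,31: 00100011111111011011100011

00100011111111011011100011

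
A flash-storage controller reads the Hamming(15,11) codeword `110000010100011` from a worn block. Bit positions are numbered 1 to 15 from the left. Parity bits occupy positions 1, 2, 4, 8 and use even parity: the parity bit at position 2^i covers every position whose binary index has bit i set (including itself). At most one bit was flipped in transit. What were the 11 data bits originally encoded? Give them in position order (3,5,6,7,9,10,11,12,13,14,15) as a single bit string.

s1: b1⊕b3⊕b5⊕b7⊕b9⊕b11⊕b13⊕b15 = 1⊕0⊕0⊕0⊕0⊕0⊕0⊕1 = 0
s2: b2⊕b3⊕b6⊕b7⊕b10⊕b11⊕b14⊕b15 = 1⊕0⊕0⊕0⊕1⊕0⊕1⊕1 = 0
s4: b4⊕b5⊕b6⊕b7⊕b12⊕b13⊕b14⊕b15 = 0⊕0⊕0⊕0⊕0⊕0⊕1⊕1 = 0
s8: b8⊕b9⊕b10⊕b11⊕b12⊕b13⊕b14⊕b15 = 1⊕0⊕1⊕0⊕0⊕0⊕1⊕1 = 0
Syndrome (s8...s1) = 0000 → position 0 (no error).
No correction needed.
Data bits at positions 3,5,6,7,9,10,11,12,13,14,15: 00000100011

00000100011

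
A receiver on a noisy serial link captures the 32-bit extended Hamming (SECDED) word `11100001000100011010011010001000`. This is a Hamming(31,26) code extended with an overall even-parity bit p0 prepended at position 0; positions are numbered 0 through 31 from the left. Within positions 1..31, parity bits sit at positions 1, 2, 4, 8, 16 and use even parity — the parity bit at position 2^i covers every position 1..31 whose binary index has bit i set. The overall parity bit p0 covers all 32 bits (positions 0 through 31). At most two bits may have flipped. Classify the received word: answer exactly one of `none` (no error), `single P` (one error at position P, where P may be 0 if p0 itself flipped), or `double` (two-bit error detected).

double

s1: b1⊕b3⊕b5⊕b7⊕b9⊕b11⊕b13⊕b15⊕b17⊕b19⊕b21⊕b23⊕b25⊕b27⊕b29⊕b31 = 1⊕0⊕0⊕1⊕0⊕1⊕0⊕1⊕0⊕0⊕1⊕0⊕0⊕0⊕0⊕0 = 1
s2: b2⊕b3⊕b6⊕b7⊕b10⊕b11⊕b14⊕b15⊕b18⊕b19⊕b22⊕b23⊕b26⊕b27⊕b30⊕b31 = 1⊕0⊕0⊕1⊕0⊕1⊕0⊕1⊕1⊕0⊕1⊕0⊕0⊕0⊕0⊕0 = 0
s4: b4⊕b5⊕b6⊕b7⊕b12⊕b13⊕b14⊕b15⊕b20⊕b21⊕b22⊕b23⊕b28⊕b29⊕b30⊕b31 = 0⊕0⊕0⊕1⊕0⊕0⊕0⊕1⊕0⊕1⊕1⊕0⊕1⊕0⊕0⊕0 = 1
s8: b8⊕b9⊕b10⊕b11⊕b12⊕b13⊕b14⊕b15⊕b24⊕b25⊕b26⊕b27⊕b28⊕b29⊕b30⊕b31 = 0⊕0⊕0⊕1⊕0⊕0⊕0⊕1⊕1⊕0⊕0⊕0⊕1⊕0⊕0⊕0 = 0
s16: b16⊕b17⊕b18⊕b19⊕b20⊕b21⊕b22⊕b23⊕b24⊕b25⊕b26⊕b27⊕b28⊕b29⊕b30⊕b31 = 1⊕0⊕1⊕0⊕0⊕1⊕1⊕0⊕1⊕0⊕0⊕0⊕1⊕0⊕0⊕0 = 0
Syndrome (s16...s1) = 00101 → position 5.
Overall parity (XOR of all 32 bits, including p0): 1⊕1⊕1⊕0⊕0⊕0⊕0⊕1⊕0⊕0⊕0⊕1⊕0⊕0⊕0⊕1⊕1⊕0⊕1⊕0⊕0⊕1⊕1⊕0⊕1⊕0⊕0⊕0⊕1⊕0⊕0⊕0 = 0
Overall=0, syndrome position=5 → double-bit error detected (uncorrectable).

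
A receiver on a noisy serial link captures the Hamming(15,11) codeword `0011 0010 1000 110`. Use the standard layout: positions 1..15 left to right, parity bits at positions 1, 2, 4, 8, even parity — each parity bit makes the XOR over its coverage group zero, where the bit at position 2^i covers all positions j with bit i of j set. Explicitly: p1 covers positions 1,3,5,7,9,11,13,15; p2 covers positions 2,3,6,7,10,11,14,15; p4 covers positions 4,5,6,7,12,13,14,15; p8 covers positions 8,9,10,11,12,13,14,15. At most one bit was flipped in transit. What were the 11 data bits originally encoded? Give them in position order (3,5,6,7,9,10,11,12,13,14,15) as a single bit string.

s1: b1⊕b3⊕b5⊕b7⊕b9⊕b11⊕b13⊕b15 = 0⊕1⊕0⊕1⊕1⊕0⊕1⊕0 = 0
s2: b2⊕b3⊕b6⊕b7⊕b10⊕b11⊕b14⊕b15 = 0⊕1⊕0⊕1⊕0⊕0⊕1⊕0 = 1
s4: b4⊕b5⊕b6⊕b7⊕b12⊕b13⊕b14⊕b15 = 1⊕0⊕0⊕1⊕0⊕1⊕1⊕0 = 0
s8: b8⊕b9⊕b10⊕b11⊕b12⊕b13⊕b14⊕b15 = 0⊕1⊕0⊕0⊕0⊕1⊕1⊕0 = 1
Syndrome (s8...s1) = 1010 → position 10.
Flip bit 10: corrected codeword = 001100101100110
Data bits at positions 3,5,6,7,9,10,11,12,13,14,15: 10011100110

10011100110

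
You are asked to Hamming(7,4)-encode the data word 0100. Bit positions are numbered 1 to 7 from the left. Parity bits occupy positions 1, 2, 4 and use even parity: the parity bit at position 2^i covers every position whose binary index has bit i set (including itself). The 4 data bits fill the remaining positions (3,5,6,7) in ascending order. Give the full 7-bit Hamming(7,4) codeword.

Place data bits at non-power-of-two positions: b3=0, b5=1, b6=0, b7=0.
p1 = XOR of data positions {3,5,7} = 0⊕1⊕0 = 1
p2 = XOR of data positions {3,6,7} = 0⊕0⊕0 = 0
p4 = XOR of data positions {5,6,7} = 1⊕0⊕0 = 1
Codeword b1..b7 = 1001100

1001100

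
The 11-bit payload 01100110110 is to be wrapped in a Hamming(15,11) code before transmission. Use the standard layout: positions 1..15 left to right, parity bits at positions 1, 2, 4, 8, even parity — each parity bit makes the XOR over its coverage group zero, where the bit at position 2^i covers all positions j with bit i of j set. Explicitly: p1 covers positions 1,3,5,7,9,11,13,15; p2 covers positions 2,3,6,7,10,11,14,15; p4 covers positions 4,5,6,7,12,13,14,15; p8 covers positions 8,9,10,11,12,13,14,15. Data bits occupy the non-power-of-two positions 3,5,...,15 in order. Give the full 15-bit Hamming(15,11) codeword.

Place data bits at non-power-of-two positions: b3=0, b5=1, b6=1, b7=0, b9=0, b10=1, b11=1, b12=0, b13=1, b14=1, b15=0.
p1 = XOR of data positions {3,5,7,9,11,13,15} = 0⊕1⊕0⊕0⊕1⊕1⊕0 = 1
p2 = XOR of data positions {3,6,7,10,11,14,15} = 0⊕1⊕0⊕1⊕1⊕1⊕0 = 0
p4 = XOR of data positions {5,6,7,12,13,14,15} = 1⊕1⊕0⊕0⊕1⊕1⊕0 = 0
p8 = XOR of data positions {9,10,11,12,13,14,15} = 0⊕1⊕1⊕0⊕1⊕1⊕0 = 0
Codeword b1..b15 = 100011000110110

100011000110110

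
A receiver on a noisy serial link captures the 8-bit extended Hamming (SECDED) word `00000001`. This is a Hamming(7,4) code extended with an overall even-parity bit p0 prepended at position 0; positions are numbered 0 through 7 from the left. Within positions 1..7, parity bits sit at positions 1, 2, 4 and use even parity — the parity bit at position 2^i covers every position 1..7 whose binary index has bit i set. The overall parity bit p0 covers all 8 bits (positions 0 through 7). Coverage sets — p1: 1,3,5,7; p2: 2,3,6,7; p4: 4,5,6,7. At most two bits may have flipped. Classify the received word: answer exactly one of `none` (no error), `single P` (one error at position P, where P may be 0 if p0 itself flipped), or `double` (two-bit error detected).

s1: b1⊕b3⊕b5⊕b7 = 0⊕0⊕0⊕1 = 1
s2: b2⊕b3⊕b6⊕b7 = 0⊕0⊕0⊕1 = 1
s4: b4⊕b5⊕b6⊕b7 = 0⊕0⊕0⊕1 = 1
Syndrome (s4...s1) = 111 → position 7.
Overall parity (XOR of all 8 bits, including p0): 0⊕0⊕0⊕0⊕0⊕0⊕0⊕1 = 1
Overall=1, syndrome position=7 → single-bit error at position 7.

single 7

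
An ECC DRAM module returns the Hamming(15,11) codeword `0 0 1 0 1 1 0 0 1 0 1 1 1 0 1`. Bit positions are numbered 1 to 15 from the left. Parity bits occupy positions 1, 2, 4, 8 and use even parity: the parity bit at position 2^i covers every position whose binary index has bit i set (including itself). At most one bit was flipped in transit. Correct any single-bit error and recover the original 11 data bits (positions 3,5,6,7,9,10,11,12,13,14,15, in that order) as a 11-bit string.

11101010101

s1: b1⊕b3⊕b5⊕b7⊕b9⊕b11⊕b13⊕b15 = 0⊕1⊕1⊕0⊕1⊕1⊕1⊕1 = 0
s2: b2⊕b3⊕b6⊕b7⊕b10⊕b11⊕b14⊕b15 = 0⊕1⊕1⊕0⊕0⊕1⊕0⊕1 = 0
s4: b4⊕b5⊕b6⊕b7⊕b12⊕b13⊕b14⊕b15 = 0⊕1⊕1⊕0⊕1⊕1⊕0⊕1 = 1
s8: b8⊕b9⊕b10⊕b11⊕b12⊕b13⊕b14⊕b15 = 0⊕1⊕0⊕1⊕1⊕1⊕0⊕1 = 1
Syndrome (s8...s1) = 1100 → position 12.
Flip bit 12: corrected codeword = 001011001010101
Data bits at positions 3,5,6,7,9,10,11,12,13,14,15: 11101010101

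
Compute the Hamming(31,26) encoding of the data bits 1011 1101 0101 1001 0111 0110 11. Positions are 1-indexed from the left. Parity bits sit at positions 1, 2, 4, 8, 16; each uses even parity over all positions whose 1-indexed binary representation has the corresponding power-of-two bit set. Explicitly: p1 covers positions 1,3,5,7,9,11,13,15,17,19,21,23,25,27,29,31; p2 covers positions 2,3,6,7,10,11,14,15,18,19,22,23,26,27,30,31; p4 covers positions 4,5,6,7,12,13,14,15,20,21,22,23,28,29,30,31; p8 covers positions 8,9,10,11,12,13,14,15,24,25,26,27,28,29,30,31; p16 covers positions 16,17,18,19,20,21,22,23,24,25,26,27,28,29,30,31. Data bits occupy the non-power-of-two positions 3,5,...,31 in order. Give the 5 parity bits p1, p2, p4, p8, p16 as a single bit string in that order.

10100

Place data bits at non-power-of-two positions: b3=1, b5=0, b6=1, b7=1, b9=1, b10=1, b11=0, b12=1, b13=0, b14=1, b15=0, b17=1, b18=1, b19=0, b20=0, b21=1, b22=0, b23=1, b24=1, b25=1, b26=0, b27=1, b28=1, b29=0, b30=1, b31=1.
p1 = XOR of data positions {3,5,7,9,11,13,15,17,19,21,23,25,27,29,31} = 1⊕0⊕1⊕1⊕0⊕0⊕0⊕1⊕0⊕1⊕1⊕1⊕1⊕0⊕1 = 1
p2 = XOR of data positions {3,6,7,10,11,14,15,18,19,22,23,26,27,30,31} = 1⊕1⊕1⊕1⊕0⊕1⊕0⊕1⊕0⊕0⊕1⊕0⊕1⊕1⊕1 = 0
p4 = XOR of data positions {5,6,7,12,13,14,15,20,21,22,23,28,29,30,31} = 0⊕1⊕1⊕1⊕0⊕1⊕0⊕0⊕1⊕0⊕1⊕1⊕0⊕1⊕1 = 1
p8 = XOR of data positions {9,10,11,12,13,14,15,24,25,26,27,28,29,30,31} = 1⊕1⊕0⊕1⊕0⊕1⊕0⊕1⊕1⊕0⊕1⊕1⊕0⊕1⊕1 = 0
p16 = XOR of data positions {17,18,19,20,21,22,23,24,25,26,27,28,29,30,31} = 1⊕1⊕0⊕0⊕1⊕0⊕1⊕1⊕1⊕0⊕1⊕1⊕0⊕1⊕1 = 0
Parity bits p1,p2,p4,p8,p16 = 10100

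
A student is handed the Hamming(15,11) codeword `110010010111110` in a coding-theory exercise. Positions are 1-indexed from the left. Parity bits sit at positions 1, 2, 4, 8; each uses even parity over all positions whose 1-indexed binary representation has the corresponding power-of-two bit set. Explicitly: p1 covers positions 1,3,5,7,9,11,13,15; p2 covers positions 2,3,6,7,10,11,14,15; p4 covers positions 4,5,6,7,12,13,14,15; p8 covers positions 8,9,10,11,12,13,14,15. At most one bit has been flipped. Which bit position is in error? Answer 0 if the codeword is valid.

0

s1: b1⊕b3⊕b5⊕b7⊕b9⊕b11⊕b13⊕b15 = 1⊕0⊕1⊕0⊕0⊕1⊕1⊕0 = 0
s2: b2⊕b3⊕b6⊕b7⊕b10⊕b11⊕b14⊕b15 = 1⊕0⊕0⊕0⊕1⊕1⊕1⊕0 = 0
s4: b4⊕b5⊕b6⊕b7⊕b12⊕b13⊕b14⊕b15 = 0⊕1⊕0⊕0⊕1⊕1⊕1⊕0 = 0
s8: b8⊕b9⊕b10⊕b11⊕b12⊕b13⊕b14⊕b15 = 1⊕0⊕1⊕1⊕1⊕1⊕1⊕0 = 0
Syndrome (s8...s1) = 0000 → position 0 (no error).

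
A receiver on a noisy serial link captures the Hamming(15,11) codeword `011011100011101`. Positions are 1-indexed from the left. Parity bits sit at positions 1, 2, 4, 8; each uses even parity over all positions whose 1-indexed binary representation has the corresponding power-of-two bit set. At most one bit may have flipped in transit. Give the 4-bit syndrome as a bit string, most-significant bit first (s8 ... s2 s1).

0000

s1: b1⊕b3⊕b5⊕b7⊕b9⊕b11⊕b13⊕b15 = 0⊕1⊕1⊕1⊕0⊕1⊕1⊕1 = 0
s2: b2⊕b3⊕b6⊕b7⊕b10⊕b11⊕b14⊕b15 = 1⊕1⊕1⊕1⊕0⊕1⊕0⊕1 = 0
s4: b4⊕b5⊕b6⊕b7⊕b12⊕b13⊕b14⊕b15 = 0⊕1⊕1⊕1⊕1⊕1⊕0⊕1 = 0
s8: b8⊕b9⊕b10⊕b11⊕b12⊕b13⊕b14⊕b15 = 0⊕0⊕0⊕1⊕1⊕1⊕0⊕1 = 0
Syndrome (s8...s1) = 0000 → position 0 (no error).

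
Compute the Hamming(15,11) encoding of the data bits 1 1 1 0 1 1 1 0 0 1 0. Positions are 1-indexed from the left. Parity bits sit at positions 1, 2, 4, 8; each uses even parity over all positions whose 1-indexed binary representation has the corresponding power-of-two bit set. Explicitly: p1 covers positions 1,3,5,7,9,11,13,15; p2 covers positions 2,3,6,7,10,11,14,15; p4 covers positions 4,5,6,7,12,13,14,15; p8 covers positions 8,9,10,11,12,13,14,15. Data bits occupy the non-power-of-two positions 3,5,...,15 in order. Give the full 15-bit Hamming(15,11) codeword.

Place data bits at non-power-of-two positions: b3=1, b5=1, b6=1, b7=0, b9=1, b10=1, b11=1, b12=0, b13=0, b14=1, b15=0.
p1 = XOR of data positions {3,5,7,9,11,13,15} = 1⊕1⊕0⊕1⊕1⊕0⊕0 = 0
p2 = XOR of data positions {3,6,7,10,11,14,15} = 1⊕1⊕0⊕1⊕1⊕1⊕0 = 1
p4 = XOR of data positions {5,6,7,12,13,14,15} = 1⊕1⊕0⊕0⊕0⊕1⊕0 = 1
p8 = XOR of data positions {9,10,11,12,13,14,15} = 1⊕1⊕1⊕0⊕0⊕1⊕0 = 0
Codeword b1..b15 = 011111001110010

011111001110010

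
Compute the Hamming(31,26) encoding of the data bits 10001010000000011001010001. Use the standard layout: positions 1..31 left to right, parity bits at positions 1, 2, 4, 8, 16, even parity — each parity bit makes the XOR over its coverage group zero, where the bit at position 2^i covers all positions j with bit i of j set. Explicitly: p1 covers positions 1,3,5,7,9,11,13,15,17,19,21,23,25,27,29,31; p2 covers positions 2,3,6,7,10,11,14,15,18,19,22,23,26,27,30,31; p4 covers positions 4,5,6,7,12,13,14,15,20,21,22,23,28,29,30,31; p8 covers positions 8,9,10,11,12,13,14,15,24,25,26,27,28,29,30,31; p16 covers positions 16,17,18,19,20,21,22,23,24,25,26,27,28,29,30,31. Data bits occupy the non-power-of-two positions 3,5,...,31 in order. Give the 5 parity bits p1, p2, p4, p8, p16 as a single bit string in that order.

11111

Place data bits at non-power-of-two positions: b3=1, b5=0, b6=0, b7=0, b9=1, b10=0, b11=1, b12=0, b13=0, b14=0, b15=0, b17=0, b18=0, b19=0, b20=0, b21=1, b22=1, b23=0, b24=0, b25=1, b26=0, b27=1, b28=0, b29=0, b30=0, b31=1.
p1 = XOR of data positions {3,5,7,9,11,13,15,17,19,21,23,25,27,29,31} = 1⊕0⊕0⊕1⊕1⊕0⊕0⊕0⊕0⊕1⊕0⊕1⊕1⊕0⊕1 = 1
p2 = XOR of data positions {3,6,7,10,11,14,15,18,19,22,23,26,27,30,31} = 1⊕0⊕0⊕0⊕1⊕0⊕0⊕0⊕0⊕1⊕0⊕0⊕1⊕0⊕1 = 1
p4 = XOR of data positions {5,6,7,12,13,14,15,20,21,22,23,28,29,30,31} = 0⊕0⊕0⊕0⊕0⊕0⊕0⊕0⊕1⊕1⊕0⊕0⊕0⊕0⊕1 = 1
p8 = XOR of data positions {9,10,11,12,13,14,15,24,25,26,27,28,29,30,31} = 1⊕0⊕1⊕0⊕0⊕0⊕0⊕0⊕1⊕0⊕1⊕0⊕0⊕0⊕1 = 1
p16 = XOR of data positions {17,18,19,20,21,22,23,24,25,26,27,28,29,30,31} = 0⊕0⊕0⊕0⊕1⊕1⊕0⊕0⊕1⊕0⊕1⊕0⊕0⊕0⊕1 = 1
Parity bits p1,p2,p4,p8,p16 = 11111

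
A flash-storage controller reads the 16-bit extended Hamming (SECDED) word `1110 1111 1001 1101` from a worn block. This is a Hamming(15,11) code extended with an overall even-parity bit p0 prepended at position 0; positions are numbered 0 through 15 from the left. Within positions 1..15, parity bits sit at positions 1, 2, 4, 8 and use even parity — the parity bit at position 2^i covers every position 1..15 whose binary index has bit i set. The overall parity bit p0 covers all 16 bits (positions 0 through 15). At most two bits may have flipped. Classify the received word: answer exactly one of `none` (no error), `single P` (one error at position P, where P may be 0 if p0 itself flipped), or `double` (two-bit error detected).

s1: b1⊕b3⊕b5⊕b7⊕b9⊕b11⊕b13⊕b15 = 1⊕0⊕1⊕1⊕0⊕1⊕1⊕1 = 0
s2: b2⊕b3⊕b6⊕b7⊕b10⊕b11⊕b14⊕b15 = 1⊕0⊕1⊕1⊕0⊕1⊕0⊕1 = 1
s4: b4⊕b5⊕b6⊕b7⊕b12⊕b13⊕b14⊕b15 = 1⊕1⊕1⊕1⊕1⊕1⊕0⊕1 = 1
s8: b8⊕b9⊕b10⊕b11⊕b12⊕b13⊕b14⊕b15 = 1⊕0⊕0⊕1⊕1⊕1⊕0⊕1 = 1
Syndrome (s8...s1) = 1110 → position 14.
Overall parity (XOR of all 16 bits, including p0): 1⊕1⊕1⊕0⊕1⊕1⊕1⊕1⊕1⊕0⊕0⊕1⊕1⊕1⊕0⊕1 = 0
Overall=0, syndrome position=14 → double-bit error detected (uncorrectable).

double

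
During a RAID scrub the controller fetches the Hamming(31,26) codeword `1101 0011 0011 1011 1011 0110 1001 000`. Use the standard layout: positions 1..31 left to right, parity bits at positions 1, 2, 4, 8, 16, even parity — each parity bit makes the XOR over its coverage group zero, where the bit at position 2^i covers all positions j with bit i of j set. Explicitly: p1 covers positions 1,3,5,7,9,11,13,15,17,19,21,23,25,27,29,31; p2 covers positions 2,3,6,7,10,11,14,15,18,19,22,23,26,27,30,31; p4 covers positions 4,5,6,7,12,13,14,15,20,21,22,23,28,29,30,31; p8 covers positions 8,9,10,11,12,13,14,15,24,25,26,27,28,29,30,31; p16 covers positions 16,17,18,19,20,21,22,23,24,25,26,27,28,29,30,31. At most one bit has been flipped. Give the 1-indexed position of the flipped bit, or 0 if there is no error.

15

s1: b1⊕b3⊕b5⊕b7⊕b9⊕b11⊕b13⊕b15⊕b17⊕b19⊕b21⊕b23⊕b25⊕b27⊕b29⊕b31 = 1⊕0⊕0⊕1⊕0⊕1⊕1⊕1⊕1⊕1⊕0⊕1⊕1⊕0⊕0⊕0 = 1
s2: b2⊕b3⊕b6⊕b7⊕b10⊕b11⊕b14⊕b15⊕b18⊕b19⊕b22⊕b23⊕b26⊕b27⊕b30⊕b31 = 1⊕0⊕0⊕1⊕0⊕1⊕0⊕1⊕0⊕1⊕1⊕1⊕0⊕0⊕0⊕0 = 1
s4: b4⊕b5⊕b6⊕b7⊕b12⊕b13⊕b14⊕b15⊕b20⊕b21⊕b22⊕b23⊕b28⊕b29⊕b30⊕b31 = 1⊕0⊕0⊕1⊕1⊕1⊕0⊕1⊕1⊕0⊕1⊕1⊕1⊕0⊕0⊕0 = 1
s8: b8⊕b9⊕b10⊕b11⊕b12⊕b13⊕b14⊕b15⊕b24⊕b25⊕b26⊕b27⊕b28⊕b29⊕b30⊕b31 = 1⊕0⊕0⊕1⊕1⊕1⊕0⊕1⊕0⊕1⊕0⊕0⊕1⊕0⊕0⊕0 = 1
s16: b16⊕b17⊕b18⊕b19⊕b20⊕b21⊕b22⊕b23⊕b24⊕b25⊕b26⊕b27⊕b28⊕b29⊕b30⊕b31 = 1⊕1⊕0⊕1⊕1⊕0⊕1⊕1⊕0⊕1⊕0⊕0⊕1⊕0⊕0⊕0 = 0
Syndrome (s16...s1) = 01111 → position 15.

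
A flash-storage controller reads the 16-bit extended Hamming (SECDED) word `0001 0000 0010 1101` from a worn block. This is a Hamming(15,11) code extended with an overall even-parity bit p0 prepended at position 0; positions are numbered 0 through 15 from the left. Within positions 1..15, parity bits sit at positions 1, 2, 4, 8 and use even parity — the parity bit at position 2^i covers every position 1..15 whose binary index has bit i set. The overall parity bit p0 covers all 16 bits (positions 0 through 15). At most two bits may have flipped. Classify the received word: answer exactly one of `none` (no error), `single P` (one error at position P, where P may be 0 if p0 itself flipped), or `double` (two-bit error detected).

single 7

s1: b1⊕b3⊕b5⊕b7⊕b9⊕b11⊕b13⊕b15 = 0⊕1⊕0⊕0⊕0⊕0⊕1⊕1 = 1
s2: b2⊕b3⊕b6⊕b7⊕b10⊕b11⊕b14⊕b15 = 0⊕1⊕0⊕0⊕1⊕0⊕0⊕1 = 1
s4: b4⊕b5⊕b6⊕b7⊕b12⊕b13⊕b14⊕b15 = 0⊕0⊕0⊕0⊕1⊕1⊕0⊕1 = 1
s8: b8⊕b9⊕b10⊕b11⊕b12⊕b13⊕b14⊕b15 = 0⊕0⊕1⊕0⊕1⊕1⊕0⊕1 = 0
Syndrome (s8...s1) = 0111 → position 7.
Overall parity (XOR of all 16 bits, including p0): 0⊕0⊕0⊕1⊕0⊕0⊕0⊕0⊕0⊕0⊕1⊕0⊕1⊕1⊕0⊕1 = 1
Overall=1, syndrome position=7 → single-bit error at position 7.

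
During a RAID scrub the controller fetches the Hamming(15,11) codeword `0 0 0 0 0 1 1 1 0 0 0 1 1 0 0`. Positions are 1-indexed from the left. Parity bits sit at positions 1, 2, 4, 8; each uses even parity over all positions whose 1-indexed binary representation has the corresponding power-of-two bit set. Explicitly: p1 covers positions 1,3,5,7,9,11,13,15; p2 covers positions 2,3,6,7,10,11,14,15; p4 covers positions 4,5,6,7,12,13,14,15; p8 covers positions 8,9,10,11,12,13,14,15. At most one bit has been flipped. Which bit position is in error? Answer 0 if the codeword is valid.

8

s1: b1⊕b3⊕b5⊕b7⊕b9⊕b11⊕b13⊕b15 = 0⊕0⊕0⊕1⊕0⊕0⊕1⊕0 = 0
s2: b2⊕b3⊕b6⊕b7⊕b10⊕b11⊕b14⊕b15 = 0⊕0⊕1⊕1⊕0⊕0⊕0⊕0 = 0
s4: b4⊕b5⊕b6⊕b7⊕b12⊕b13⊕b14⊕b15 = 0⊕0⊕1⊕1⊕1⊕1⊕0⊕0 = 0
s8: b8⊕b9⊕b10⊕b11⊕b12⊕b13⊕b14⊕b15 = 1⊕0⊕0⊕0⊕1⊕1⊕0⊕0 = 1
Syndrome (s8...s1) = 1000 → position 8.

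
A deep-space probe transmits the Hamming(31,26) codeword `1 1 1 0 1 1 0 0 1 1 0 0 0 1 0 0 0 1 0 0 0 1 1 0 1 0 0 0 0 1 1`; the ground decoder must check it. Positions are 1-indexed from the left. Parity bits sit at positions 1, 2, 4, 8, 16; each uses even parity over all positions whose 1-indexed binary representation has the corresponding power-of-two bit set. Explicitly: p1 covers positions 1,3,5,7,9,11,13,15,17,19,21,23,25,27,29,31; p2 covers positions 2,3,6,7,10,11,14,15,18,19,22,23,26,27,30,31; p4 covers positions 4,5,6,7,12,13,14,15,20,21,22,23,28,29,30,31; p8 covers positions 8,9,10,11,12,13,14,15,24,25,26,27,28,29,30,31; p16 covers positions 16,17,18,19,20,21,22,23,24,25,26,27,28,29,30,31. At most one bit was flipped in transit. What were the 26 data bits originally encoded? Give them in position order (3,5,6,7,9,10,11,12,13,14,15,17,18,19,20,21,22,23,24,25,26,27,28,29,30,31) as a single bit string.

s1: b1⊕b3⊕b5⊕b7⊕b9⊕b11⊕b13⊕b15⊕b17⊕b19⊕b21⊕b23⊕b25⊕b27⊕b29⊕b31 = 1⊕1⊕1⊕0⊕1⊕0⊕0⊕0⊕0⊕0⊕0⊕1⊕1⊕0⊕0⊕1 = 1
s2: b2⊕b3⊕b6⊕b7⊕b10⊕b11⊕b14⊕b15⊕b18⊕b19⊕b22⊕b23⊕b26⊕b27⊕b30⊕b31 = 1⊕1⊕1⊕0⊕1⊕0⊕1⊕0⊕1⊕0⊕1⊕1⊕0⊕0⊕1⊕1 = 0
s4: b4⊕b5⊕b6⊕b7⊕b12⊕b13⊕b14⊕b15⊕b20⊕b21⊕b22⊕b23⊕b28⊕b29⊕b30⊕b31 = 0⊕1⊕1⊕0⊕0⊕0⊕1⊕0⊕0⊕0⊕1⊕1⊕0⊕0⊕1⊕1 = 1
s8: b8⊕b9⊕b10⊕b11⊕b12⊕b13⊕b14⊕b15⊕b24⊕b25⊕b26⊕b27⊕b28⊕b29⊕b30⊕b31 = 0⊕1⊕1⊕0⊕0⊕0⊕1⊕0⊕0⊕1⊕0⊕0⊕0⊕0⊕1⊕1 = 0
s16: b16⊕b17⊕b18⊕b19⊕b20⊕b21⊕b22⊕b23⊕b24⊕b25⊕b26⊕b27⊕b28⊕b29⊕b30⊕b31 = 0⊕0⊕1⊕0⊕0⊕0⊕1⊕1⊕0⊕1⊕0⊕0⊕0⊕0⊕1⊕1 = 0
Syndrome (s16...s1) = 00101 → position 5.
Flip bit 5: corrected codeword = 1110010011000100010001101000011
Data bits at positions 3,5,6,7,9,10,11,12,13,14,15,17,18,19,20,21,22,23,24,25,26,27,28,29,30,31: 10101100010010001101000011

10101100010010001101000011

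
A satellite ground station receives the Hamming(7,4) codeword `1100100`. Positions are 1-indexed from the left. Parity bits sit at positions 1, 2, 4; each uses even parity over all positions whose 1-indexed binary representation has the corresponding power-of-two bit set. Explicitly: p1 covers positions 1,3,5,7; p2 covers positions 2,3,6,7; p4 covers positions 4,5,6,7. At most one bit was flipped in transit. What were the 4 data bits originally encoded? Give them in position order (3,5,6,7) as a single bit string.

0110

s1: b1⊕b3⊕b5⊕b7 = 1⊕0⊕1⊕0 = 0
s2: b2⊕b3⊕b6⊕b7 = 1⊕0⊕0⊕0 = 1
s4: b4⊕b5⊕b6⊕b7 = 0⊕1⊕0⊕0 = 1
Syndrome (s4...s1) = 110 → position 6.
Flip bit 6: corrected codeword = 1100110
Data bits at positions 3,5,6,7: 0110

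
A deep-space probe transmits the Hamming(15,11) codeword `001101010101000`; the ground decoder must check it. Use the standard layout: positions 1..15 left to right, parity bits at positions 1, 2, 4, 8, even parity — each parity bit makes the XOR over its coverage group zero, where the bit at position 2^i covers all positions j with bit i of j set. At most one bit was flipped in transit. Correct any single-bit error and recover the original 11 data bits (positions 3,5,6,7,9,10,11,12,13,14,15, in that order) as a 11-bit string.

10100101001

s1: b1⊕b3⊕b5⊕b7⊕b9⊕b11⊕b13⊕b15 = 0⊕1⊕0⊕0⊕0⊕0⊕0⊕0 = 1
s2: b2⊕b3⊕b6⊕b7⊕b10⊕b11⊕b14⊕b15 = 0⊕1⊕1⊕0⊕1⊕0⊕0⊕0 = 1
s4: b4⊕b5⊕b6⊕b7⊕b12⊕b13⊕b14⊕b15 = 1⊕0⊕1⊕0⊕1⊕0⊕0⊕0 = 1
s8: b8⊕b9⊕b10⊕b11⊕b12⊕b13⊕b14⊕b15 = 1⊕0⊕1⊕0⊕1⊕0⊕0⊕0 = 1
Syndrome (s8...s1) = 1111 → position 15.
Flip bit 15: corrected codeword = 001101010101001
Data bits at positions 3,5,6,7,9,10,11,12,13,14,15: 10100101001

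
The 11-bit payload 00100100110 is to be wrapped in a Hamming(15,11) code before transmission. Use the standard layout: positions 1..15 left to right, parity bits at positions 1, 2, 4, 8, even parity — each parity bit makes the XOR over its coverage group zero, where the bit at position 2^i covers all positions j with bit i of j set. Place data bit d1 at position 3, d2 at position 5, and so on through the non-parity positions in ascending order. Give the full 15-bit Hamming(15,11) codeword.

Place data bits at non-power-of-two positions: b3=0, b5=0, b6=1, b7=0, b9=0, b10=1, b11=0, b12=0, b13=1, b14=1, b15=0.
p1 = XOR of data positions {3,5,7,9,11,13,15} = 0⊕0⊕0⊕0⊕0⊕1⊕0 = 1
p2 = XOR of data positions {3,6,7,10,11,14,15} = 0⊕1⊕0⊕1⊕0⊕1⊕0 = 1
p4 = XOR of data positions {5,6,7,12,13,14,15} = 0⊕1⊕0⊕0⊕1⊕1⊕0 = 1
p8 = XOR of data positions {9,10,11,12,13,14,15} = 0⊕1⊕0⊕0⊕1⊕1⊕0 = 1
Codeword b1..b15 = 110101010100110

110101010100110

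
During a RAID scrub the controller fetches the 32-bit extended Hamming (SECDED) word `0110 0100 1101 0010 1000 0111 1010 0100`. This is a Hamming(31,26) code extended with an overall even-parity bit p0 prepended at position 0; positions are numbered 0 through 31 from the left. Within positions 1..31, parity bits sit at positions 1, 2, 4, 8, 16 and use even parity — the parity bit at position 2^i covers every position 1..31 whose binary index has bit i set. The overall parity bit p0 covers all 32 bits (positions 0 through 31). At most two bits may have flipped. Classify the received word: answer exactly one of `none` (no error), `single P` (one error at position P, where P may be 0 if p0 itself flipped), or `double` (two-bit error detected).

s1: b1⊕b3⊕b5⊕b7⊕b9⊕b11⊕b13⊕b15⊕b17⊕b19⊕b21⊕b23⊕b25⊕b27⊕b29⊕b31 = 1⊕0⊕1⊕0⊕1⊕1⊕0⊕0⊕0⊕0⊕1⊕1⊕0⊕0⊕1⊕0 = 1
s2: b2⊕b3⊕b6⊕b7⊕b10⊕b11⊕b14⊕b15⊕b18⊕b19⊕b22⊕b23⊕b26⊕b27⊕b30⊕b31 = 1⊕0⊕0⊕0⊕0⊕1⊕1⊕0⊕0⊕0⊕1⊕1⊕1⊕0⊕0⊕0 = 0
s4: b4⊕b5⊕b6⊕b7⊕b12⊕b13⊕b14⊕b15⊕b20⊕b21⊕b22⊕b23⊕b28⊕b29⊕b30⊕b31 = 0⊕1⊕0⊕0⊕0⊕0⊕1⊕0⊕0⊕1⊕1⊕1⊕0⊕1⊕0⊕0 = 0
s8: b8⊕b9⊕b10⊕b11⊕b12⊕b13⊕b14⊕b15⊕b24⊕b25⊕b26⊕b27⊕b28⊕b29⊕b30⊕b31 = 1⊕1⊕0⊕1⊕0⊕0⊕1⊕0⊕1⊕0⊕1⊕0⊕0⊕1⊕0⊕0 = 1
s16: b16⊕b17⊕b18⊕b19⊕b20⊕b21⊕b22⊕b23⊕b24⊕b25⊕b26⊕b27⊕b28⊕b29⊕b30⊕b31 = 1⊕0⊕0⊕0⊕0⊕1⊕1⊕1⊕1⊕0⊕1⊕0⊕0⊕1⊕0⊕0 = 1
Syndrome (s16...s1) = 11001 → position 25.
Overall parity (XOR of all 32 bits, including p0): 0⊕1⊕1⊕0⊕0⊕1⊕0⊕0⊕1⊕1⊕0⊕1⊕0⊕0⊕1⊕0⊕1⊕0⊕0⊕0⊕0⊕1⊕1⊕1⊕1⊕0⊕1⊕0⊕0⊕1⊕0⊕0 = 0
Overall=0, syndrome position=25 → double-bit error detected (uncorrectable).

double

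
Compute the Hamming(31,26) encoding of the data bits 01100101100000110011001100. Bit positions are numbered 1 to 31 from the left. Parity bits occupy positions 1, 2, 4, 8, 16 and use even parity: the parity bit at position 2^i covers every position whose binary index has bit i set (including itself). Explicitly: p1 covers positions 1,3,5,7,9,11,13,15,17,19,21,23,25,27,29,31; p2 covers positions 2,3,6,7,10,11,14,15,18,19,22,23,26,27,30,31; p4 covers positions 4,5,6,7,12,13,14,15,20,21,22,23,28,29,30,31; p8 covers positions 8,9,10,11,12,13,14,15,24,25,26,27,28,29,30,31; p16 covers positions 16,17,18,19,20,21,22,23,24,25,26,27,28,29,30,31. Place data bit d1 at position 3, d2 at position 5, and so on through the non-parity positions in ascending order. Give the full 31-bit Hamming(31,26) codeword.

1000110101011000000110011001100

Place data bits at non-power-of-two positions: b3=0, b5=1, b6=1, b7=0, b9=0, b10=1, b11=0, b12=1, b13=1, b14=0, b15=0, b17=0, b18=0, b19=0, b20=1, b21=1, b22=0, b23=0, b24=1, b25=1, b26=0, b27=0, b28=1, b29=1, b30=0, b31=0.
p1 = XOR of data positions {3,5,7,9,11,13,15,17,19,21,23,25,27,29,31} = 0⊕1⊕0⊕0⊕0⊕1⊕0⊕0⊕0⊕1⊕0⊕1⊕0⊕1⊕0 = 1
p2 = XOR of data positions {3,6,7,10,11,14,15,18,19,22,23,26,27,30,31} = 0⊕1⊕0⊕1⊕0⊕0⊕0⊕0⊕0⊕0⊕0⊕0⊕0⊕0⊕0 = 0
p4 = XOR of data positions {5,6,7,12,13,14,15,20,21,22,23,28,29,30,31} = 1⊕1⊕0⊕1⊕1⊕0⊕0⊕1⊕1⊕0⊕0⊕1⊕1⊕0⊕0 = 0
p8 = XOR of data positions {9,10,11,12,13,14,15,24,25,26,27,28,29,30,31} = 0⊕1⊕0⊕1⊕1⊕0⊕0⊕1⊕1⊕0⊕0⊕1⊕1⊕0⊕0 = 1
p16 = XOR of data positions {17,18,19,20,21,22,23,24,25,26,27,28,29,30,31} = 0⊕0⊕0⊕1⊕1⊕0⊕0⊕1⊕1⊕0⊕0⊕1⊕1⊕0⊕0 = 0
Codeword b1..b31 = 1000110101011000000110011001100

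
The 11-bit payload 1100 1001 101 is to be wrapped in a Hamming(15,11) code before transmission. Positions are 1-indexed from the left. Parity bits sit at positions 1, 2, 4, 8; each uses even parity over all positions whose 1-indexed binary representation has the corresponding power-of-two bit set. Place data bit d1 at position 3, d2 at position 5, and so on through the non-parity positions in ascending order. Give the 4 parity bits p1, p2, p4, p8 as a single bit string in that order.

1000

Place data bits at non-power-of-two positions: b3=1, b5=1, b6=0, b7=0, b9=1, b10=0, b11=0, b12=1, b13=1, b14=0, b15=1.
p1 = XOR of data positions {3,5,7,9,11,13,15} = 1⊕1⊕0⊕1⊕0⊕1⊕1 = 1
p2 = XOR of data positions {3,6,7,10,11,14,15} = 1⊕0⊕0⊕0⊕0⊕0⊕1 = 0
p4 = XOR of data positions {5,6,7,12,13,14,15} = 1⊕0⊕0⊕1⊕1⊕0⊕1 = 0
p8 = XOR of data positions {9,10,11,12,13,14,15} = 1⊕0⊕0⊕1⊕1⊕0⊕1 = 0
Parity bits p1,p2,p4,p8 = 1000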